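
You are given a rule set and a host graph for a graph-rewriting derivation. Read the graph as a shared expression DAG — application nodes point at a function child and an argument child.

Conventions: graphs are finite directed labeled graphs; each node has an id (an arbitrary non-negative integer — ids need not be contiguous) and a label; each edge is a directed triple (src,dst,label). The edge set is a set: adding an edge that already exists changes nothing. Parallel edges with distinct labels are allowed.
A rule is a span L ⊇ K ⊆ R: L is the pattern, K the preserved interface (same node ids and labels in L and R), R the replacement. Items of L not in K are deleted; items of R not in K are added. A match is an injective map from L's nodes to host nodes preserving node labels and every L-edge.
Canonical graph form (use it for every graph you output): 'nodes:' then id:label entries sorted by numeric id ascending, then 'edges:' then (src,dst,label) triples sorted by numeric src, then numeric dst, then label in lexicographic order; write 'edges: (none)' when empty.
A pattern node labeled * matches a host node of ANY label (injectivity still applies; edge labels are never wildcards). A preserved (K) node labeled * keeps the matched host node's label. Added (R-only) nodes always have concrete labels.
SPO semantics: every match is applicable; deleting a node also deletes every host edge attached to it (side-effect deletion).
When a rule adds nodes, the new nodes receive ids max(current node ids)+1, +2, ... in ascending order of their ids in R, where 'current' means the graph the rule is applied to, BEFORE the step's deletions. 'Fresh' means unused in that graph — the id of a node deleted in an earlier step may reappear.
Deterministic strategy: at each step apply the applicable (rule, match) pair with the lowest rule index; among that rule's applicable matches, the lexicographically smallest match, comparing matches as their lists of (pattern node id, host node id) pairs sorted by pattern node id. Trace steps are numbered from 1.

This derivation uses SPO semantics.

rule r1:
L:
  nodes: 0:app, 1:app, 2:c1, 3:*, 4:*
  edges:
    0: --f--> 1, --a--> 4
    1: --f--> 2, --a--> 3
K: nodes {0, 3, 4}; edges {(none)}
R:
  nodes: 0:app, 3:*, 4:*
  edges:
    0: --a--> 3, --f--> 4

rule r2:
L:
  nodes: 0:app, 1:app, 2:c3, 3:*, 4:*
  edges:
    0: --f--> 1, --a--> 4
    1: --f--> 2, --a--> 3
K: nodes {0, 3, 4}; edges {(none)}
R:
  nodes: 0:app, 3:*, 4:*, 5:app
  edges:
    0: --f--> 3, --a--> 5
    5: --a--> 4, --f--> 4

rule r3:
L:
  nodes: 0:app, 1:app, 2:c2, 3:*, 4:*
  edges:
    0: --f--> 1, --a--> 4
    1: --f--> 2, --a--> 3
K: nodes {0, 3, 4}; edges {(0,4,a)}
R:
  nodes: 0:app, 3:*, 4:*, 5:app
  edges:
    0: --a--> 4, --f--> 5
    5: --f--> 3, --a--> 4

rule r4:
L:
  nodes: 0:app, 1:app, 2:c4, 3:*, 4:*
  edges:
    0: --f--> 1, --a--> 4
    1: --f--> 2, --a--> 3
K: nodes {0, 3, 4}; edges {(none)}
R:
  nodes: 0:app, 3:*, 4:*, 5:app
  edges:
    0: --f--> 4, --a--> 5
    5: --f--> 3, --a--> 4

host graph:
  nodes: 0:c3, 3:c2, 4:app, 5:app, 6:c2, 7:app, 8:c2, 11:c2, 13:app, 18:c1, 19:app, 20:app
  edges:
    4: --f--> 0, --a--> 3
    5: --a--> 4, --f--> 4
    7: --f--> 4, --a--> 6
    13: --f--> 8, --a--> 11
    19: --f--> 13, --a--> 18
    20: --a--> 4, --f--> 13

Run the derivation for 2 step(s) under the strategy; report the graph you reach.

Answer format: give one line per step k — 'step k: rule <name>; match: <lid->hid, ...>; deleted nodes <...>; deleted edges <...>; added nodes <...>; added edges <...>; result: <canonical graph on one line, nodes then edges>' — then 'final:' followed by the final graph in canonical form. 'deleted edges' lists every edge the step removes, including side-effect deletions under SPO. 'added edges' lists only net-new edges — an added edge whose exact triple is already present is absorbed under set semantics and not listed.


step 1: rule r2; match: 0->7, 1->4, 2->0, 3->3, 4->6; deleted nodes 0, 4; deleted edges (4,0,f); (4,3,a); (5,4,a); (5,4,f); (7,4,f); (7,6,a); (20,4,a); added nodes 21; added edges (7,3,f); (7,21,a); (21,6,a); (21,6,f); result: nodes: 3:c2, 5:app, 6:c2, 7:app, 8:c2, 11:c2, 13:app, 18:c1, 19:app, 20:app, 21:app edges: (7,3,f); (7,21,a); (13,8,f); (13,11,a); (19,13,f); (19,18,a); (20,13,f); (21,6,a); (21,6,f)
step 2: rule r3; match: 0->19, 1->13, 2->8, 3->11, 4->18; deleted nodes 8, 13; deleted edges (13,8,f); (13,11,a); (19,13,f); (20,13,f); added nodes 22; added edges (19,22,f); (22,11,f); (22,18,a); result: nodes: 3:c2, 5:app, 6:c2, 7:app, 11:c2, 18:c1, 19:app, 20:app, 21:app, 22:app edges: (7,3,f); (7,21,a); (19,18,a); (19,22,f); (21,6,a); (21,6,f); (22,11,f); (22,18,a)
final:
nodes: 3:c2, 5:app, 6:c2, 7:app, 11:c2, 18:c1, 19:app, 20:app, 21:app, 22:app
edges: (7,3,f); (7,21,a); (19,18,a); (19,22,f); (21,6,a); (21,6,f); (22,11,f); (22,18,a)


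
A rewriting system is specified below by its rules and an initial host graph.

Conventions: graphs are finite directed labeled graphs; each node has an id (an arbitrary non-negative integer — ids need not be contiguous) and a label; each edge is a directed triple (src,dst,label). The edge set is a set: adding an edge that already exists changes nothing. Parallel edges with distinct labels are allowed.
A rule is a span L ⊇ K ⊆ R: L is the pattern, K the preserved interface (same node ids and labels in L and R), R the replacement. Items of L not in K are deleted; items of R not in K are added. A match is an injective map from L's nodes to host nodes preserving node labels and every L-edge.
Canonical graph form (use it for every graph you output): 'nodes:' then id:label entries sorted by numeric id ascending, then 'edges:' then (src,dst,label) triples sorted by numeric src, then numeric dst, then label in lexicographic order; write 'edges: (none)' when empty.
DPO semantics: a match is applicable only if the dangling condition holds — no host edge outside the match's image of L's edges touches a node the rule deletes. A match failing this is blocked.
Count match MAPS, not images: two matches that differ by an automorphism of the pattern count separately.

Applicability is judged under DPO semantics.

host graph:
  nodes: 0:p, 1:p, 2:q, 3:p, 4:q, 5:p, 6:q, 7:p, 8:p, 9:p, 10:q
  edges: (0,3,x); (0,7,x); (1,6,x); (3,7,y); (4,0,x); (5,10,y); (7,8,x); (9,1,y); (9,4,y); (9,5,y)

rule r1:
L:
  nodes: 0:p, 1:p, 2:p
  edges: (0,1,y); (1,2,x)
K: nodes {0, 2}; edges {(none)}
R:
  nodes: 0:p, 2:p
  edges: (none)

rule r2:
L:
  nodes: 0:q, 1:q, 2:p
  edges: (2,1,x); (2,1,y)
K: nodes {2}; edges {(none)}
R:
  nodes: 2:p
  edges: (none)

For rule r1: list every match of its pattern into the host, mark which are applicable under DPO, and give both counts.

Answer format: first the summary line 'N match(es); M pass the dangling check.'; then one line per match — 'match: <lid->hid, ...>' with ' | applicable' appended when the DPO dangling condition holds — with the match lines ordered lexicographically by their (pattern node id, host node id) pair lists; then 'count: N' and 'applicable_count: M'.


1 match(es); 0 pass the dangling check.
match: 0->3, 1->7, 2->8
count: 1
applicable_count: 0


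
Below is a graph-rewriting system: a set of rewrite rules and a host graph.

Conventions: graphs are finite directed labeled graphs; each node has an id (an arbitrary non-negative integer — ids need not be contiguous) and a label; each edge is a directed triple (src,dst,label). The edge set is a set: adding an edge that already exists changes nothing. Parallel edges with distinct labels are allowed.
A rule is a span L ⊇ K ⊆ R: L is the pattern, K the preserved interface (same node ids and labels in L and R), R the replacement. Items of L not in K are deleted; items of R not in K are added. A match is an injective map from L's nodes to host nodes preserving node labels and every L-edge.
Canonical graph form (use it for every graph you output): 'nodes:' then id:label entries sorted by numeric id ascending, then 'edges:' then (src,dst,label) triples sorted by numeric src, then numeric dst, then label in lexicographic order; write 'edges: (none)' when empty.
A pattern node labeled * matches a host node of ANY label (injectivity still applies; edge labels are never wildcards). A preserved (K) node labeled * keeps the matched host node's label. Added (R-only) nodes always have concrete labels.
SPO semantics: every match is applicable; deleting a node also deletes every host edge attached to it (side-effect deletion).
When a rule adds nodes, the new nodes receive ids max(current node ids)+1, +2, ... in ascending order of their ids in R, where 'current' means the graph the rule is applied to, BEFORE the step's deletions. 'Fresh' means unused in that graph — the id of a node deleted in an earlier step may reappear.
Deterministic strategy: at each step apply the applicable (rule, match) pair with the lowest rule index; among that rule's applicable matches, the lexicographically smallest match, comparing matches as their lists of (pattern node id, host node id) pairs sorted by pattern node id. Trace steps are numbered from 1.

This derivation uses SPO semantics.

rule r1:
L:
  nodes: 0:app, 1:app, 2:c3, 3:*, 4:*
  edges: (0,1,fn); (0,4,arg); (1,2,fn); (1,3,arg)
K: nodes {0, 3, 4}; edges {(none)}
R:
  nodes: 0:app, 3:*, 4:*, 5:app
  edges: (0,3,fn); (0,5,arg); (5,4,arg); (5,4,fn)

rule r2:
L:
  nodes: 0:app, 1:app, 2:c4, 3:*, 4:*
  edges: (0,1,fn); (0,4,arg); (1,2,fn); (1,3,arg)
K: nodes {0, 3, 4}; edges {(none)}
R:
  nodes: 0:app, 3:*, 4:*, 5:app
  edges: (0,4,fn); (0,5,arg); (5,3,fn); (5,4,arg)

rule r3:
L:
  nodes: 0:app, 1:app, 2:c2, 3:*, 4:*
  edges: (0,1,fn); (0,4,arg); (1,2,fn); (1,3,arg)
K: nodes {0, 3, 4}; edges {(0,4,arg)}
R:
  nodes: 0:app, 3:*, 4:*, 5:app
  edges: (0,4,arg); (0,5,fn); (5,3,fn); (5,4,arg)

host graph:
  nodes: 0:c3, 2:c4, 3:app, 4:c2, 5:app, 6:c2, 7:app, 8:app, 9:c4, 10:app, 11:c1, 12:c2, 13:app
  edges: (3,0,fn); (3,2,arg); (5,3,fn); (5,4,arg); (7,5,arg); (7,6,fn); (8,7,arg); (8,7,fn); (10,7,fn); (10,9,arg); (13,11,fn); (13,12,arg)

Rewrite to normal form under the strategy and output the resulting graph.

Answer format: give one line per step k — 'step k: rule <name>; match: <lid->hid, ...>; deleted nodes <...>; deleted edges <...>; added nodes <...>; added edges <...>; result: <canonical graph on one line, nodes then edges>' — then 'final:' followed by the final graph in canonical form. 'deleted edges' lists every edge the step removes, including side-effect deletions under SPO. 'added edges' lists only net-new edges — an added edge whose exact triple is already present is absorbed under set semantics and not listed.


step 1: rule r1; match: 0->5, 1->3, 2->0, 3->2, 4->4; deleted nodes 0, 3; deleted edges (3,0,fn); (3,2,arg); (5,3,fn); (5,4,arg); added nodes 14; added edges (5,2,fn); (5,14,arg); (14,4,arg); (14,4,fn); result: nodes: 2:c4, 4:c2, 5:app, 6:c2, 7:app, 8:app, 9:c4, 10:app, 11:c1, 12:c2, 13:app, 14:app edges: (5,2,fn); (5,14,arg); (7,5,arg); (7,6,fn); (8,7,arg); (8,7,fn); (10,7,fn); (10,9,arg); (13,11,fn); (13,12,arg); (14,4,arg); (14,4,fn)
step 2: rule r3; match: 0->10, 1->7, 2->6, 3->5, 4->9; deleted nodes 6, 7; deleted edges (7,5,arg); (7,6,fn); (8,7,arg); (8,7,fn); (10,7,fn); added nodes 15; added edges (10,15,fn); (15,5,fn); (15,9,arg); result: nodes: 2:c4, 4:c2, 5:app, 8:app, 9:c4, 10:app, 11:c1, 12:c2, 13:app, 14:app, 15:app edges: (5,2,fn); (5,14,arg); (10,9,arg); (10,15,fn); (13,11,fn); (13,12,arg); (14,4,arg); (14,4,fn); (15,5,fn); (15,9,arg)
step 3: rule r2; match: 0->15, 1->5, 2->2, 3->14, 4->9; deleted nodes 2, 5; deleted edges (5,2,fn); (5,14,arg); (15,5,fn); (15,9,arg); added nodes 16; added edges (15,9,fn); (15,16,arg); (16,9,arg); (16,14,fn); result: nodes: 4:c2, 8:app, 9:c4, 10:app, 11:c1, 12:c2, 13:app, 14:app, 15:app, 16:app edges: (10,9,arg); (10,15,fn); (13,11,fn); (13,12,arg); (14,4,arg); (14,4,fn); (15,9,fn); (15,16,arg); (16,9,arg); (16,14,fn)
final:
nodes: 4:c2, 8:app, 9:c4, 10:app, 11:c1, 12:c2, 13:app, 14:app, 15:app, 16:app
edges: (10,9,arg); (10,15,fn); (13,11,fn); (13,12,arg); (14,4,arg); (14,4,fn); (15,9,fn); (15,16,arg); (16,9,arg); (16,14,fn)


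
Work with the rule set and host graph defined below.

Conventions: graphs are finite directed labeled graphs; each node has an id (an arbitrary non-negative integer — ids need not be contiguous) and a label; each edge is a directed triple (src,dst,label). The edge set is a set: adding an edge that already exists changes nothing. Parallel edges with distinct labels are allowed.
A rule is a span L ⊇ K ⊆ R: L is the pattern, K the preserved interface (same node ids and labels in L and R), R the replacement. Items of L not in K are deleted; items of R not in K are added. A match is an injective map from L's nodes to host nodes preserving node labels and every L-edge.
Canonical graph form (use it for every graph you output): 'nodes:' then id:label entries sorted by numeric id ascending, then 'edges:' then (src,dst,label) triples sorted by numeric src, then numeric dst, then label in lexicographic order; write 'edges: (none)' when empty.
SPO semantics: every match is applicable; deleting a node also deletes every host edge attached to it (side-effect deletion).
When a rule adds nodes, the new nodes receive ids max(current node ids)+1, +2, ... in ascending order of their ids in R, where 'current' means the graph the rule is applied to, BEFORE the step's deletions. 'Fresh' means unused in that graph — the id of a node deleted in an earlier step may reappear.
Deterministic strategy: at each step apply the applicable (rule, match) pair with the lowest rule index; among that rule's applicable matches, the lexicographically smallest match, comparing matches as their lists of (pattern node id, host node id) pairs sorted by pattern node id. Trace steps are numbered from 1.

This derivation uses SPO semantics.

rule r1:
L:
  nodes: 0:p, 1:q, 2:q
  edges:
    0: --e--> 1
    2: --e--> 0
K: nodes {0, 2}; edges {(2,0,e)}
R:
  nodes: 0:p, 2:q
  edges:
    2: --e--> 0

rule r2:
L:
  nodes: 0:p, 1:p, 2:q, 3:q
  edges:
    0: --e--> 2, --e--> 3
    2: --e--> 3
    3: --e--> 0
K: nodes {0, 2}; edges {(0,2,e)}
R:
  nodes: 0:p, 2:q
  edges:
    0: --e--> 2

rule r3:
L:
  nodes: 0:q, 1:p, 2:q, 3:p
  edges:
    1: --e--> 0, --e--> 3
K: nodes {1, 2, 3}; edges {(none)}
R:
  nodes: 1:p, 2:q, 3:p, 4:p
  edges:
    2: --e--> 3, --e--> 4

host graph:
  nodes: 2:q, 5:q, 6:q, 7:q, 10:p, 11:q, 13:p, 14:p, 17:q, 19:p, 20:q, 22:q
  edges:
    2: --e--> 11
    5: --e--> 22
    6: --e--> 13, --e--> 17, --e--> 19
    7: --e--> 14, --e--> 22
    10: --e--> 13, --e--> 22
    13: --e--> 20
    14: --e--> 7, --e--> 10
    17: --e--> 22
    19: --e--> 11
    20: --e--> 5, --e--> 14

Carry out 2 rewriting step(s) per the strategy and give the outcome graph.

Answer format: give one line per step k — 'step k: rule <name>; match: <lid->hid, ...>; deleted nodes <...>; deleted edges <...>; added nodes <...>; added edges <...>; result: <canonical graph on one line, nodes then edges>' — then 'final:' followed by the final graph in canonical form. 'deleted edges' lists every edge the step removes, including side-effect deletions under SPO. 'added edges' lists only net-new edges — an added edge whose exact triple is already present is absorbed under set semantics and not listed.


step 1: rule r1; match: 0->13, 1->20, 2->6; deleted nodes 20; deleted edges (13,20,e); (20,5,e); (20,14,e); added nodes (none); added edges (none); result: nodes: 2:q, 5:q, 6:q, 7:q, 10:p, 11:q, 13:p, 14:p, 17:q, 19:p, 22:q edges: (2,11,e); (5,22,e); (6,13,e); (6,17,e); (6,19,e); (7,14,e); (7,22,e); (10,13,e); (10,22,e); (14,7,e); (14,10,e); (17,22,e); (19,11,e)
step 2: rule r1; match: 0->19, 1->11, 2->6; deleted nodes 11; deleted edges (2,11,e); (19,11,e); added nodes (none); added edges (none); result: nodes: 2:q, 5:q, 6:q, 7:q, 10:p, 13:p, 14:p, 17:q, 19:p, 22:q edges: (5,22,e); (6,13,e); (6,17,e); (6,19,e); (7,14,e); (7,22,e); (10,13,e); (10,22,e); (14,7,e); (14,10,e); (17,22,e)
final:
nodes: 2:q, 5:q, 6:q, 7:q, 10:p, 13:p, 14:p, 17:q, 19:p, 22:q
edges: (5,22,e); (6,13,e); (6,17,e); (6,19,e); (7,14,e); (7,22,e); (10,13,e); (10,22,e); (14,7,e); (14,10,e); (17,22,e)


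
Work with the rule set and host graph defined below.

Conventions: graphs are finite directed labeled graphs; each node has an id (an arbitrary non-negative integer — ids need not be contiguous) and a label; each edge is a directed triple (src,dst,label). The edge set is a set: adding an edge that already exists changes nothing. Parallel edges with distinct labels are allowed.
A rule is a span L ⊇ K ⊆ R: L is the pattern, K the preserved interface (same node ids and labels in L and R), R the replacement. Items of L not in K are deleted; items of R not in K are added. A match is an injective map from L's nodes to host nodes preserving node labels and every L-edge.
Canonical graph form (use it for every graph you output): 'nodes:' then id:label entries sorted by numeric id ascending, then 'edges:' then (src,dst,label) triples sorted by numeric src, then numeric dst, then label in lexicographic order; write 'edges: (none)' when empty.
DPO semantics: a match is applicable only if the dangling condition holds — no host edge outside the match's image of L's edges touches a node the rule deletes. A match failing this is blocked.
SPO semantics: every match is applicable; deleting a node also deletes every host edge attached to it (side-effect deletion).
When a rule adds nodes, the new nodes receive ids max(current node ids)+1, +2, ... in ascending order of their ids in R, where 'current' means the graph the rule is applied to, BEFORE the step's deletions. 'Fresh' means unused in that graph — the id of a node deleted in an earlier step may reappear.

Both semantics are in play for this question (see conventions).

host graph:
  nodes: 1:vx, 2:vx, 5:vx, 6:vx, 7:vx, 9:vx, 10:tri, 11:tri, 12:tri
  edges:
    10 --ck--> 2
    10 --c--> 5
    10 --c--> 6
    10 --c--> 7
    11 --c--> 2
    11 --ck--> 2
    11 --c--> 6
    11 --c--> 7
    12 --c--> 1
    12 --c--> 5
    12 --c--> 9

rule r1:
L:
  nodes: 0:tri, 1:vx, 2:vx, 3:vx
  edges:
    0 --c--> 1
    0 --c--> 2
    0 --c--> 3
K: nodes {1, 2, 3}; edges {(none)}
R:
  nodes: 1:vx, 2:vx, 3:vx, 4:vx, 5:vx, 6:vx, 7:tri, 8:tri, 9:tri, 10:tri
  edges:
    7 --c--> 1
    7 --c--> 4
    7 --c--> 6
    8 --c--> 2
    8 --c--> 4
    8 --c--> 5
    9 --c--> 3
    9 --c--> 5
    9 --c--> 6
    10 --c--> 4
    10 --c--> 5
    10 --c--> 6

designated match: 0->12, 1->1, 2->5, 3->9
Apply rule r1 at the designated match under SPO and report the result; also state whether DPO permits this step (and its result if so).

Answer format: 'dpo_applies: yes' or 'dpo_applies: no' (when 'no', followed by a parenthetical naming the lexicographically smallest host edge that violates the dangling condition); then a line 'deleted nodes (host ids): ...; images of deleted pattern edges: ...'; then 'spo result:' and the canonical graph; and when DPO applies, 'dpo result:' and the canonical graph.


dpo_applies: yes
deleted nodes (host ids): 12; images of deleted pattern edges: (12,1,c); (12,5,c); (12,9,c)
spo result:
nodes: 1:vx, 2:vx, 5:vx, 6:vx, 7:vx, 9:vx, 10:tri, 11:tri, 13:vx, 14:vx, 15:vx, 16:tri, 17:tri, 18:tri, 19:tri
edges: (10,2,ck); (10,5,c); (10,6,c); (10,7,c); (11,2,c); (11,2,ck); (11,6,c); (11,7,c); (16,1,c); (16,13,c); (16,15,c); (17,5,c); (17,13,c); (17,14,c); (18,9,c); (18,14,c); (18,15,c); (19,13,c); (19,14,c); (19,15,c)
dpo result:
nodes: 1:vx, 2:vx, 5:vx, 6:vx, 7:vx, 9:vx, 10:tri, 11:tri, 13:vx, 14:vx, 15:vx, 16:tri, 17:tri, 18:tri, 19:tri
edges: (10,2,ck); (10,5,c); (10,6,c); (10,7,c); (11,2,c); (11,2,ck); (11,6,c); (11,7,c); (16,1,c); (16,13,c); (16,15,c); (17,5,c); (17,13,c); (17,14,c); (18,9,c); (18,14,c); (18,15,c); (19,13,c); (19,14,c); (19,15,c)


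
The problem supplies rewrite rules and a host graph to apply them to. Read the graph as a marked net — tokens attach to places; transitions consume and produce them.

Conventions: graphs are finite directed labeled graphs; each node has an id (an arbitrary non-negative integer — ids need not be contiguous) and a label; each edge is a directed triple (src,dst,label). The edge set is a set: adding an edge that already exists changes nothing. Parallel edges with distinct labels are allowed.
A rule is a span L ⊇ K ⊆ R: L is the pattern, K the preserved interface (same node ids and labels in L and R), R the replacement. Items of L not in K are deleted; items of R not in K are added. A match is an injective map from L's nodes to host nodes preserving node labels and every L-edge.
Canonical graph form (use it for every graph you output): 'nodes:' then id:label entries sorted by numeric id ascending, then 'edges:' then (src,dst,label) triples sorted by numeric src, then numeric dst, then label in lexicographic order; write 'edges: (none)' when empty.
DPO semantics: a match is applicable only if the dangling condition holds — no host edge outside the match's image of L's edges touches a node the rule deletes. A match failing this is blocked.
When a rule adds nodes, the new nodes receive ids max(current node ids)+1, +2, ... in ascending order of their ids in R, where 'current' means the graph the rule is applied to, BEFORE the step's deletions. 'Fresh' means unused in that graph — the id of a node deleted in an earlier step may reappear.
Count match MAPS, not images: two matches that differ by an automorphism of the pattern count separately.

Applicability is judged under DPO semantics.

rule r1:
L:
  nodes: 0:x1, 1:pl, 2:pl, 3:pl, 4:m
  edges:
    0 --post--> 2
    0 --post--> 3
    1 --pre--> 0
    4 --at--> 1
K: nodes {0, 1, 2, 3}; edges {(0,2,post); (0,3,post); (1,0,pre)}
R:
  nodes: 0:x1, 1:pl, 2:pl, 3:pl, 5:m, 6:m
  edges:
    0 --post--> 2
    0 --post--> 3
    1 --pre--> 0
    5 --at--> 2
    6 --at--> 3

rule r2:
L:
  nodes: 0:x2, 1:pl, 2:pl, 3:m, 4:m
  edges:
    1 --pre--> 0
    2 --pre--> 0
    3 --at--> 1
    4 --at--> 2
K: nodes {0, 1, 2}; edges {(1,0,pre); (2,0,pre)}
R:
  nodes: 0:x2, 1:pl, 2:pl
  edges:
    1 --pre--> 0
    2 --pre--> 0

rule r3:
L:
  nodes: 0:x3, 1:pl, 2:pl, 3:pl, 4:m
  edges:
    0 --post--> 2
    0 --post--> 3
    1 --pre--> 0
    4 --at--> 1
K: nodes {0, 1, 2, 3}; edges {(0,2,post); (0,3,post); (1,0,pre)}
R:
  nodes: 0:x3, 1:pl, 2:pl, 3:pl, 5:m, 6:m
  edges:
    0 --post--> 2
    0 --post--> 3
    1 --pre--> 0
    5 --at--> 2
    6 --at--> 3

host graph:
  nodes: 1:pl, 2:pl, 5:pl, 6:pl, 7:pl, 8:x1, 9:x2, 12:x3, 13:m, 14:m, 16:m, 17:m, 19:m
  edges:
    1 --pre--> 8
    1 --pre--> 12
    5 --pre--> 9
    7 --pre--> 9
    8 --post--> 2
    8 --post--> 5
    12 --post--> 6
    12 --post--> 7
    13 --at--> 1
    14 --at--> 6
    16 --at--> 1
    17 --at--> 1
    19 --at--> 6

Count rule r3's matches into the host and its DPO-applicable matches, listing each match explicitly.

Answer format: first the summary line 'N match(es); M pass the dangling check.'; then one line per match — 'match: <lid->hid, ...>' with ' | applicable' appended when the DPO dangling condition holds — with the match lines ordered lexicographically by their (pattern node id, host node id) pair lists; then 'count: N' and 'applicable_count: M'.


6 match(es); 6 pass the dangling check.
match: 0->12, 1->1, 2->6, 3->7, 4->13 | applicable
match: 0->12, 1->1, 2->6, 3->7, 4->16 | applicable
match: 0->12, 1->1, 2->6, 3->7, 4->17 | applicable
match: 0->12, 1->1, 2->7, 3->6, 4->13 | applicable
match: 0->12, 1->1, 2->7, 3->6, 4->16 | applicable
match: 0->12, 1->1, 2->7, 3->6, 4->17 | applicable
count: 6
applicable_count: 6


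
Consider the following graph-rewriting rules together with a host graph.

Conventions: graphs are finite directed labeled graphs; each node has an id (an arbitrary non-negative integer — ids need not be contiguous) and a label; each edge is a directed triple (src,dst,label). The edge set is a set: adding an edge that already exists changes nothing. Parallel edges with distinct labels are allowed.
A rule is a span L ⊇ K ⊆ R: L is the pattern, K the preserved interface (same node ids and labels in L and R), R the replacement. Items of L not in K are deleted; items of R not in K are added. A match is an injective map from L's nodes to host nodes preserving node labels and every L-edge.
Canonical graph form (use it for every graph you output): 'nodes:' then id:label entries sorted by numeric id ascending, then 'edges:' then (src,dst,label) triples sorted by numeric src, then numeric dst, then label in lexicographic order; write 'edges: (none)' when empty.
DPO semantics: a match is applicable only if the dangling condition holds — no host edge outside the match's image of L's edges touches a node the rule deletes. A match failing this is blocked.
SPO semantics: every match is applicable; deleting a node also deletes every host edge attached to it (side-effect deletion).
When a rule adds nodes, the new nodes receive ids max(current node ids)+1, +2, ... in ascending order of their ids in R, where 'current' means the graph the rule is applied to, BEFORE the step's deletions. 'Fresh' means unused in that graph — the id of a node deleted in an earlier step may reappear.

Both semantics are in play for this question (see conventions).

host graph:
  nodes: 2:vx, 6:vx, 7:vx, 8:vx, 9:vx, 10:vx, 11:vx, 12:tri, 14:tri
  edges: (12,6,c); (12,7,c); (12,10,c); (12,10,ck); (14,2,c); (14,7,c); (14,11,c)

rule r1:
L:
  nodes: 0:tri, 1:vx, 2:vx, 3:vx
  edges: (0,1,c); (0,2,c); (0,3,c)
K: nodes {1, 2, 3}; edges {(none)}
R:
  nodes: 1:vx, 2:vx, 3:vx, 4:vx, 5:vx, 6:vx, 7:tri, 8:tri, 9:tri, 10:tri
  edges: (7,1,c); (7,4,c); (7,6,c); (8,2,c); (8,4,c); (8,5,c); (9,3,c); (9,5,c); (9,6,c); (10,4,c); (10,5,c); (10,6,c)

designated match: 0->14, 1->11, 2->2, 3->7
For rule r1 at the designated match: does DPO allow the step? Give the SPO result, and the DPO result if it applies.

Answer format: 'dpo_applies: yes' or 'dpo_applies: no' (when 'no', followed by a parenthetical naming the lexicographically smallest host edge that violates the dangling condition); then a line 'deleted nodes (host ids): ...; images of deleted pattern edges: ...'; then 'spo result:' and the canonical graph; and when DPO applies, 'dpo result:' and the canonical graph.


dpo_applies: yes
deleted nodes (host ids): 14; images of deleted pattern edges: (14,2,c); (14,7,c); (14,11,c)
spo result:
nodes: 2:vx, 6:vx, 7:vx, 8:vx, 9:vx, 10:vx, 11:vx, 12:tri, 15:vx, 16:vx, 17:vx, 18:tri, 19:tri, 20:tri, 21:tri
edges: (12,6,c); (12,7,c); (12,10,c); (12,10,ck); (18,11,c); (18,15,c); (18,17,c); (19,2,c); (19,15,c); (19,16,c); (20,7,c); (20,16,c); (20,17,c); (21,15,c); (21,16,c); (21,17,c)
dpo result:
nodes: 2:vx, 6:vx, 7:vx, 8:vx, 9:vx, 10:vx, 11:vx, 12:tri, 15:vx, 16:vx, 17:vx, 18:tri, 19:tri, 20:tri, 21:tri
edges: (12,6,c); (12,7,c); (12,10,c); (12,10,ck); (18,11,c); (18,15,c); (18,17,c); (19,2,c); (19,15,c); (19,16,c); (20,7,c); (20,16,c); (20,17,c); (21,15,c); (21,16,c); (21,17,c)


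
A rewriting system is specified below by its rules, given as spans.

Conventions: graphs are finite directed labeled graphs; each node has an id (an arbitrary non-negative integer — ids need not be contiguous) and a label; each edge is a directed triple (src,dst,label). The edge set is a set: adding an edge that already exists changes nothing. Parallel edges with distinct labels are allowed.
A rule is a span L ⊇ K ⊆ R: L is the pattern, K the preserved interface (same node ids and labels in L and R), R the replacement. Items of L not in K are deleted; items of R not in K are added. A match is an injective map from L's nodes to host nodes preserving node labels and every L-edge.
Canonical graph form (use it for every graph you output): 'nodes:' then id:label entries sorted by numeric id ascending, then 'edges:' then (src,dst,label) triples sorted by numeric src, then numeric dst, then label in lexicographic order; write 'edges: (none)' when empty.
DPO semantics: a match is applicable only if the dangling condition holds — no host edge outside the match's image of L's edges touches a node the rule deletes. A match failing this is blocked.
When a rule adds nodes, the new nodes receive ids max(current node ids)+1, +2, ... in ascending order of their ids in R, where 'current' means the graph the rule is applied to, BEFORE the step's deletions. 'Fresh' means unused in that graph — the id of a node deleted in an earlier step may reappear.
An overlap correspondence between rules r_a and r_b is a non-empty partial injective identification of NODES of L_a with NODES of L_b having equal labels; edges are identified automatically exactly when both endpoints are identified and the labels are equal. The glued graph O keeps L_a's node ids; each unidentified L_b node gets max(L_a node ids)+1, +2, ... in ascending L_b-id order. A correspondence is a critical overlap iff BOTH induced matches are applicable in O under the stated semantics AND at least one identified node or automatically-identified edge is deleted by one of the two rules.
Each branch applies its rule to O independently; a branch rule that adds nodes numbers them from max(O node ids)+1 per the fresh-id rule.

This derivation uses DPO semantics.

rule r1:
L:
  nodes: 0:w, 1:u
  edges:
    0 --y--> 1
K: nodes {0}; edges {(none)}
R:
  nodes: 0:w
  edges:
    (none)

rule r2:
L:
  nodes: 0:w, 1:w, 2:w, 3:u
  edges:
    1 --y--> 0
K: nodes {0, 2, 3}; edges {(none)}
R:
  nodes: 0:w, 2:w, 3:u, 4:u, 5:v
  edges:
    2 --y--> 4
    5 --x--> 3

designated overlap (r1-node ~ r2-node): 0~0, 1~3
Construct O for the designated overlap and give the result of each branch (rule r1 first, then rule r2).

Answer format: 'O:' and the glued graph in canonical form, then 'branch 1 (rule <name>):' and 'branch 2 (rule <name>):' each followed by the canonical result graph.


O:
nodes: 0:w, 1:u, 2:w, 3:w
edges: (0,1,y); (2,0,y)
branch 1 (rule r1):
nodes: 0:w, 2:w, 3:w
edges: (2,0,y)
branch 2 (rule r2):
nodes: 0:w, 1:u, 3:w, 4:u, 5:v
edges: (0,1,y); (3,4,y); (5,1,x)


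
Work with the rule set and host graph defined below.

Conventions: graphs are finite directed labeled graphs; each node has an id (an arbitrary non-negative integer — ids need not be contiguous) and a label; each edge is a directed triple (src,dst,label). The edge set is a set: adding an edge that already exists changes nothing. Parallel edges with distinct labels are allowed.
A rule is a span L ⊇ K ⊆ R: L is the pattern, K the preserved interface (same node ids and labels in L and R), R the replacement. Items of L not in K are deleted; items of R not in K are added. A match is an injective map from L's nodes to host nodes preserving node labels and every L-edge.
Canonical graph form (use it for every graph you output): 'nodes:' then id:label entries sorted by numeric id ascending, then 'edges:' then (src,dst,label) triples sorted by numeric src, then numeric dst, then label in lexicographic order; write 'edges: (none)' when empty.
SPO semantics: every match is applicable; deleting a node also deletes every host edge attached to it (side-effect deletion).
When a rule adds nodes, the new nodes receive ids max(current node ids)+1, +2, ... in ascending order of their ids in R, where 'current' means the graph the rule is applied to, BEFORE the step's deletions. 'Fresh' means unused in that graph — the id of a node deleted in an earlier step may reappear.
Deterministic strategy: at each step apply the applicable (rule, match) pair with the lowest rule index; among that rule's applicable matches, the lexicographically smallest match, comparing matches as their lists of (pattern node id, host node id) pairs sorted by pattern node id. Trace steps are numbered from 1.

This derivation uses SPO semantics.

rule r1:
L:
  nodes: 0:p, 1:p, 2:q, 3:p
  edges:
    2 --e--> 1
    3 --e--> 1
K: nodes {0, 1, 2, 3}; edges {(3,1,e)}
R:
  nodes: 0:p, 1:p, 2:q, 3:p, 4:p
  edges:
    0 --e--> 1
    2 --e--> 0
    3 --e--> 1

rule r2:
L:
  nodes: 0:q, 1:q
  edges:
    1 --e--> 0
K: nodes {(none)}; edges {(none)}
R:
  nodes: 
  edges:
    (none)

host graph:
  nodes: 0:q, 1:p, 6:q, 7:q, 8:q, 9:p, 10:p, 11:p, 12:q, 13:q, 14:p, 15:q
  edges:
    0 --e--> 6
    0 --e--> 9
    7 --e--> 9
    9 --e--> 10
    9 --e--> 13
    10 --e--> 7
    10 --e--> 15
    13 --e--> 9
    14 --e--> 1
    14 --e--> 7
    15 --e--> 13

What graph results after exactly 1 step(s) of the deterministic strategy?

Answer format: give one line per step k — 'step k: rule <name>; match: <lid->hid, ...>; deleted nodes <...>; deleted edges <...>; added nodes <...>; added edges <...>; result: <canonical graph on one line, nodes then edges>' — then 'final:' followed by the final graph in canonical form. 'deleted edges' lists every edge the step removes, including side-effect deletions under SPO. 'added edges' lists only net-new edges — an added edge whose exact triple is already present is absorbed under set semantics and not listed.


step 1: rule r2; match: 0->6, 1->0; deleted nodes 0, 6; deleted edges (0,6,e); (0,9,e); added nodes (none); added edges (none); result: nodes: 1:p, 7:q, 8:q, 9:p, 10:p, 11:p, 12:q, 13:q, 14:p, 15:q edges: (7,9,e); (9,10,e); (9,13,e); (10,7,e); (10,15,e); (13,9,e); (14,1,e); (14,7,e); (15,13,e)
final:
nodes: 1:p, 7:q, 8:q, 9:p, 10:p, 11:p, 12:q, 13:q, 14:p, 15:q
edges: (7,9,e); (9,10,e); (9,13,e); (10,7,e); (10,15,e); (13,9,e); (14,1,e); (14,7,e); (15,13,e)


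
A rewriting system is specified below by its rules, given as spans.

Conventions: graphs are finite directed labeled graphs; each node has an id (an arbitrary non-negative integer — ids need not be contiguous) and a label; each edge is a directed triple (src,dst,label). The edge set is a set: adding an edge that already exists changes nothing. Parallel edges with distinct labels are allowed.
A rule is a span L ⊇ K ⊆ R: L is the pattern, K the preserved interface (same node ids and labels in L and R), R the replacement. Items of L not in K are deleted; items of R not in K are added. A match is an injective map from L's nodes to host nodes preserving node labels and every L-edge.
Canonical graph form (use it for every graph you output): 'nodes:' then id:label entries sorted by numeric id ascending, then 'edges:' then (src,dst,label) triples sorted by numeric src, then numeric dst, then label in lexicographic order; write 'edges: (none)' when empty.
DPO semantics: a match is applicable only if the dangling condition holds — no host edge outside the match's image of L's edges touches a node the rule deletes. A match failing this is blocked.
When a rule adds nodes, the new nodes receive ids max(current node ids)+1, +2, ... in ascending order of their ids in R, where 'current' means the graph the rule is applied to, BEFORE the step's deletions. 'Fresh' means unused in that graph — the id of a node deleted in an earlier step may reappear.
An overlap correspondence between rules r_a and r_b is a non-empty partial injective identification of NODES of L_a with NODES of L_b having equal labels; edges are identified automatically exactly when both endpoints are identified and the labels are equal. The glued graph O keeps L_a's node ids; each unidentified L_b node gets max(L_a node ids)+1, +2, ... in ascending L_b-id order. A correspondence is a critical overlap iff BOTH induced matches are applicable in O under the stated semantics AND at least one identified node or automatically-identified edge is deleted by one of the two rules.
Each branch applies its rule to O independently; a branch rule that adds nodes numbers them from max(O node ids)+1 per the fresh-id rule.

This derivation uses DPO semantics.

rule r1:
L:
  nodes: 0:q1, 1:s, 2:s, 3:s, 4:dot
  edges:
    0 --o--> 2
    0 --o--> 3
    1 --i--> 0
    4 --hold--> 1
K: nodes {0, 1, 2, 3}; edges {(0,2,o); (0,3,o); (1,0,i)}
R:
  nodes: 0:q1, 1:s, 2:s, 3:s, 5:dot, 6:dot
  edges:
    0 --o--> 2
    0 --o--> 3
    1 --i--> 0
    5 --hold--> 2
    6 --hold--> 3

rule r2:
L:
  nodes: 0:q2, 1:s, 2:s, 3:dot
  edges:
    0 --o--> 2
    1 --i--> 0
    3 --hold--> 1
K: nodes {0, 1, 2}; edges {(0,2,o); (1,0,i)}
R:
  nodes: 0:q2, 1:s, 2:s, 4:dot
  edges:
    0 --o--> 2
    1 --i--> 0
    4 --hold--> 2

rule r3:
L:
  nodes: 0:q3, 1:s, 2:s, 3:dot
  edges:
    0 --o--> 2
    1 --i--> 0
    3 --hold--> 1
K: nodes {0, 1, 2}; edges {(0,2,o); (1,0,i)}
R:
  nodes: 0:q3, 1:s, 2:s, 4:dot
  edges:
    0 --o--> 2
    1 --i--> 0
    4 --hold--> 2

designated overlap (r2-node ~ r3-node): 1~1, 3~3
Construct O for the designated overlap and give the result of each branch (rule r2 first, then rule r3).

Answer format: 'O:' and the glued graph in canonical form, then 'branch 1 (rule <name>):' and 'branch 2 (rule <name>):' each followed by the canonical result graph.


O:
nodes: 0:q2, 1:s, 2:s, 3:dot, 4:q3, 5:s
edges: (0,2,o); (1,0,i); (1,4,i); (3,1,hold); (4,5,o)
branch 1 (rule r2):
nodes: 0:q2, 1:s, 2:s, 4:q3, 5:s, 6:dot
edges: (0,2,o); (1,0,i); (1,4,i); (4,5,o); (6,2,hold)
branch 2 (rule r3):
nodes: 0:q2, 1:s, 2:s, 4:q3, 5:s, 6:dot
edges: (0,2,o); (1,0,i); (1,4,i); (4,5,o); (6,5,hold)


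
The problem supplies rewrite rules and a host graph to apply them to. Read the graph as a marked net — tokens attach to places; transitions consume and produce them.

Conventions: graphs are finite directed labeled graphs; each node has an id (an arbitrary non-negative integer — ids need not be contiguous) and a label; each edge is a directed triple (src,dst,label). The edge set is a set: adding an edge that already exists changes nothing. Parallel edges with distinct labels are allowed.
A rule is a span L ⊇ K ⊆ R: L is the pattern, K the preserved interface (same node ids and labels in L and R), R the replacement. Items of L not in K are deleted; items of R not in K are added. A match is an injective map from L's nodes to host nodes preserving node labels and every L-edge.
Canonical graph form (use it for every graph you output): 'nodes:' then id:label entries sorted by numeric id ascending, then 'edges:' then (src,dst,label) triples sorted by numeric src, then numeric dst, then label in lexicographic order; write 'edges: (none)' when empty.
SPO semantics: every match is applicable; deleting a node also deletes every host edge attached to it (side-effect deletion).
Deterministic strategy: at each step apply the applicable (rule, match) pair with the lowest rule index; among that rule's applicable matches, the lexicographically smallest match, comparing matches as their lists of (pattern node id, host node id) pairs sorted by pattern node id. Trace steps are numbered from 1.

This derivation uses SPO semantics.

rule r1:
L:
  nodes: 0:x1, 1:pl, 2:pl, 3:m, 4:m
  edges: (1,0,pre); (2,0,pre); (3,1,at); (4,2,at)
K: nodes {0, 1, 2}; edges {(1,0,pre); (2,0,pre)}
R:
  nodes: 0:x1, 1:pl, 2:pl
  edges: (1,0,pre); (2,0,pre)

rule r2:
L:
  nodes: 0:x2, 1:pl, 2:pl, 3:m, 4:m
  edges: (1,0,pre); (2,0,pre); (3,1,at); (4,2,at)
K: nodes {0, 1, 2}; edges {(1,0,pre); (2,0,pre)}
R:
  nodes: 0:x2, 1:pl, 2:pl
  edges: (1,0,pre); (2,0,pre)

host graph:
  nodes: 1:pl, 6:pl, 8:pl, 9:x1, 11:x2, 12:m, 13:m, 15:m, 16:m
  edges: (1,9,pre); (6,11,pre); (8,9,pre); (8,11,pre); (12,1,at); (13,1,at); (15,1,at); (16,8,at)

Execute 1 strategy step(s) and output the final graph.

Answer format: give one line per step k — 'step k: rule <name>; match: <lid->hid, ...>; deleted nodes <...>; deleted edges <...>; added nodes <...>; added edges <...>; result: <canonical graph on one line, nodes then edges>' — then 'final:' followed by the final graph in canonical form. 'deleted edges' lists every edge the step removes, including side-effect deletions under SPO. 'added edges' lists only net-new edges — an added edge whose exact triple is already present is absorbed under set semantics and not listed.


step 1: rule r1; match: 0->9, 1->1, 2->8, 3->12, 4->16; deleted nodes 12, 16; deleted edges (12,1,at); (16,8,at); added nodes (none); added edges (none); result: nodes: 1:pl, 6:pl, 8:pl, 9:x1, 11:x2, 13:m, 15:m edges: (1,9,pre); (6,11,pre); (8,9,pre); (8,11,pre); (13,1,at); (15,1,at)
final:
nodes: 1:pl, 6:pl, 8:pl, 9:x1, 11:x2, 13:m, 15:m
edges: (1,9,pre); (6,11,pre); (8,9,pre); (8,11,pre); (13,1,at); (15,1,at)


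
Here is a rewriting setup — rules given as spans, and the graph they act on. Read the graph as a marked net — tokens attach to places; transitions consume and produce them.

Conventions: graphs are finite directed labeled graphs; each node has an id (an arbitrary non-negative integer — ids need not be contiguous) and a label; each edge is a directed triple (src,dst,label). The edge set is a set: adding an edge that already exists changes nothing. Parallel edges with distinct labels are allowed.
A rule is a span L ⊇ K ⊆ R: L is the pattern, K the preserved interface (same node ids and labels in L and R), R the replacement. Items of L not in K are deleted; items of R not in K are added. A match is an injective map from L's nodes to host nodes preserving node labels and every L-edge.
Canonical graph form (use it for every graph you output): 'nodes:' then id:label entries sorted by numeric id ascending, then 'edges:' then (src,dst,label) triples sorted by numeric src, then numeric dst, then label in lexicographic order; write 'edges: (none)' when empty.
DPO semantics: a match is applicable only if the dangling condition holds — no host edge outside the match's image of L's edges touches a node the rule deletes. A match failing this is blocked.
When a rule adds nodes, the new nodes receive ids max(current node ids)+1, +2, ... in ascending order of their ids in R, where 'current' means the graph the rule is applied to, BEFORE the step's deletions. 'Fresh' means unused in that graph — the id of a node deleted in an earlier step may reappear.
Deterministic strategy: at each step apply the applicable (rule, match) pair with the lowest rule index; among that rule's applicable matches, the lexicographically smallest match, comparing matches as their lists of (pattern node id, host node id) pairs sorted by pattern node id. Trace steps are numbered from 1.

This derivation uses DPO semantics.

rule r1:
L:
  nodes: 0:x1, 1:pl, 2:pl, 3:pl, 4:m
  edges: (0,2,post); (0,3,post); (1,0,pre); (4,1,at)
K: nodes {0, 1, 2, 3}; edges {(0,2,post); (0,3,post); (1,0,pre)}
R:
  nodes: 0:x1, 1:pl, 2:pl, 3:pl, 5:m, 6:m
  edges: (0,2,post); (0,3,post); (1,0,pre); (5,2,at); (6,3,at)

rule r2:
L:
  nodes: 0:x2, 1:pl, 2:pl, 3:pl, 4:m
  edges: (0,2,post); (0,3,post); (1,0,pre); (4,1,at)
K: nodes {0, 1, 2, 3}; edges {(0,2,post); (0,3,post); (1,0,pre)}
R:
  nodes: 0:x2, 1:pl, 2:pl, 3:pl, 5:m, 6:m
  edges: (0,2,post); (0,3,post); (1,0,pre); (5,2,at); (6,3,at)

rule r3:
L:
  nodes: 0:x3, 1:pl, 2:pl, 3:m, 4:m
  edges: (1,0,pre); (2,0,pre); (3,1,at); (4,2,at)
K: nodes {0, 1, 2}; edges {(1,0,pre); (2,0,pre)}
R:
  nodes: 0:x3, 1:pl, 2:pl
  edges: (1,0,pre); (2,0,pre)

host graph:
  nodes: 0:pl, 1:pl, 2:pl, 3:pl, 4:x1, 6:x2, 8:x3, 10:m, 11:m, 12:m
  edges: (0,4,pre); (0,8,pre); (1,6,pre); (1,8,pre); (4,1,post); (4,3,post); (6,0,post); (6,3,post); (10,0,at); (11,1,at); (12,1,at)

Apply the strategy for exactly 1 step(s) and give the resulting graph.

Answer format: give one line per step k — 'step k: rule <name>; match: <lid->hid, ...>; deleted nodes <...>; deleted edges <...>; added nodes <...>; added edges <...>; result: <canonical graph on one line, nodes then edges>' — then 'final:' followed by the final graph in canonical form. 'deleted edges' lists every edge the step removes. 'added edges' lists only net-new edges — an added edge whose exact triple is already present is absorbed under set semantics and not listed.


step 1: rule r1; match: 0->4, 1->0, 2->1, 3->3, 4->10; deleted nodes 10; deleted edges (10,0,at); added nodes 13, 14; added edges (13,1,at); (14,3,at); result: nodes: 0:pl, 1:pl, 2:pl, 3:pl, 4:x1, 6:x2, 8:x3, 11:m, 12:m, 13:m, 14:m edges: (0,4,pre); (0,8,pre); (1,6,pre); (1,8,pre); (4,1,post); (4,3,post); (6,0,post); (6,3,post); (11,1,at); (12,1,at); (13,1,at); (14,3,at)
final:
nodes: 0:pl, 1:pl, 2:pl, 3:pl, 4:x1, 6:x2, 8:x3, 11:m, 12:m, 13:m, 14:m
edges: (0,4,pre); (0,8,pre); (1,6,pre); (1,8,pre); (4,1,post); (4,3,post); (6,0,post); (6,3,post); (11,1,at); (12,1,at); (13,1,at); (14,3,at)
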